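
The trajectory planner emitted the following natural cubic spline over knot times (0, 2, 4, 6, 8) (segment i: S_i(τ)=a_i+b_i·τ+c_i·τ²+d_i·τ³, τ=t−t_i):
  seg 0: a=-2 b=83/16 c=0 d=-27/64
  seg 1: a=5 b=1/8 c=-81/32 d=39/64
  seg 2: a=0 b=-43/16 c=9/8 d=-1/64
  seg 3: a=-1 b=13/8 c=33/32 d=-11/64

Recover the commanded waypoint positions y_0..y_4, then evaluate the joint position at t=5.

y_0 = S_0(0) = a_0 = -2
y_1 = S_1(0) = a_1 = 5
y_2 = S_2(0) = a_2 = 0
y_3 = S_3(0) = a_3 = -1
y_4 = S_3(2) = 5
t_q=5 is in segment 2 (τ=1); S_2(τ)=-101/64

y_0=-2 y_1=5 y_2=0 y_3=-1 y_4=5
S(5) = -101/64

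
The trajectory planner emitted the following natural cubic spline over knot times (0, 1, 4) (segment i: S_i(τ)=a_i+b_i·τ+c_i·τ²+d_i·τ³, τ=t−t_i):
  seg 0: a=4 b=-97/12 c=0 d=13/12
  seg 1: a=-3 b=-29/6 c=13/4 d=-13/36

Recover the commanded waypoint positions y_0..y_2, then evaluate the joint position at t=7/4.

y_0 = S_0(0) = a_0 = 4
y_1 = S_1(0) = a_1 = -3
y_2 = S_1(3) = 2
t_q=7/4 is in segment 1 (τ=3/4); S_1(τ)=-1267/256

y_0=4 y_1=-3 y_2=2
S(7/4) = -1267/256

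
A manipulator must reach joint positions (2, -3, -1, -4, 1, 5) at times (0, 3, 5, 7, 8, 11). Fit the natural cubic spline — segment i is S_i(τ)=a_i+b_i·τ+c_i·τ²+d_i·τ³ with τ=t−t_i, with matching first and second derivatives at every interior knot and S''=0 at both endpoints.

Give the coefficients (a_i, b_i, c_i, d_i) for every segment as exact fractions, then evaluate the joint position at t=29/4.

  seg 0: a=2 b=-9545/3252 c=0 d=1375/9756
  seg 1: a=-3 b=1415/1626 c=1375/1084 d=-1957/3252
  seg 2: a=-1 b=-2077/1626 c=-2539/1084 d=7255/6504
  seg 3: a=-4 b=2227/813 c=1179/271 d=-1699/813
  seg 4: a=1 b=4204/813 c=-520/271 d=520/2439
S(29/4) = -53349/17344

Δ: Δ0=-5/3, Δ1=1, Δ2=-3/2, Δ3=5, Δ4=4/3
row 1: diag=10, rhs=16; c'=1/5, d'=8/5
row 2: denom=8−2·1/5=38/5; d'=(-15−2·8/5)/(38/5)=-91/38
row 3: denom=6−2·5/19=104/19; d'=(39−2·-91/38)/(104/19)=8
row 4: denom=8−1·19/104=813/104; d'=(-22−1·8)/(813/104)=-1040/271
back: M4=-1040/271
back: M3=8−19/104·-1040/271=2358/271
back: M2=-91/38−5/19·2358/271=-2539/542
back: M1=8/5−1/5·-2539/542=1375/542
M: M0=0, M1=1375/542, M2=-2539/542, M3=2358/271, M4=-1040/271, M5=0
seg 0: a=2, c=M0/2=0, d=(M1−M0)/(6·3)=1375/9756, b=Δ0−h0·(2M0+M1)/6=-9545/3252
seg 1: a=-3, c=M1/2=1375/1084, d=(M2−M1)/(6·2)=-1957/3252, b=Δ1−h1·(2M1+M2)/6=1415/1626
seg 2: a=-1, c=M2/2=-2539/1084, d=(M3−M2)/(6·2)=7255/6504, b=Δ2−h2·(2M2+M3)/6=-2077/1626
seg 3: a=-4, c=M3/2=1179/271, d=(M4−M3)/(6·1)=-1699/813, b=Δ3−h3·(2M3+M4)/6=2227/813
seg 4: a=1, c=M4/2=-520/271, d=(M5−M4)/(6·3)=520/2439, b=Δ4−h4·(2M4+M5)/6=4204/813
t_q=29/4 → seg 3, τ=1/4; S=-4+2227/813·τ+1179/271·τ²+-1699/813·τ³=-53349/17344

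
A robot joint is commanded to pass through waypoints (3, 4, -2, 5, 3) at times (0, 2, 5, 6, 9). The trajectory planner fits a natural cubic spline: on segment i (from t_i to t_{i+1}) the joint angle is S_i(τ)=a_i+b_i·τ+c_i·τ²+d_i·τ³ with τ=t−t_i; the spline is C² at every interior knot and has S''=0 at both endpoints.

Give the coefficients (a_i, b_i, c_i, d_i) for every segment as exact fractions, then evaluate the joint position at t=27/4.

  seg 0: a=3 b=536/279 c=0 d=-793/2232
  seg 1: a=4 b=-1307/558 c=-793/372 d=7519/10044
  seg 2: a=-2 b=5669/1116 c=1285/279 d=-333/124
  seg 3: a=5 b=3479/558 c=-3851/1116 d=3851/10044
S(27/4) = 62669/7936

Δ: Δ0=1/2, Δ1=-2, Δ2=7, Δ3=-2/3
row 1: diag=10, rhs=-15; c'=3/10, d'=-3/2
row 2: denom=8−3·3/10=71/10; d'=(54−3·-3/2)/(71/10)=585/71
row 3: denom=8−1·10/71=558/71; d'=(-46−1·585/71)/(558/71)=-3851/558
back: M3=-3851/558
back: M2=585/71−10/71·-3851/558=2570/279
back: M1=-3/2−3/10·2570/279=-793/186
M: M0=0, M1=-793/186, M2=2570/279, M3=-3851/558, M4=0
seg 0: a=3, c=M0/2=0, d=(M1−M0)/(6·2)=-793/2232, b=Δ0−h0·(2M0+M1)/6=536/279
seg 1: a=4, c=M1/2=-793/372, d=(M2−M1)/(6·3)=7519/10044, b=Δ1−h1·(2M1+M2)/6=-1307/558
seg 2: a=-2, c=M2/2=1285/279, d=(M3−M2)/(6·1)=-333/124, b=Δ2−h2·(2M2+M3)/6=5669/1116
seg 3: a=5, c=M3/2=-3851/1116, d=(M4−M3)/(6·3)=3851/10044, b=Δ3−h3·(2M3+M4)/6=3479/558
t_q=27/4 → seg 3, τ=3/4; S=5+3479/558·τ+-3851/1116·τ²+3851/10044·τ³=62669/7936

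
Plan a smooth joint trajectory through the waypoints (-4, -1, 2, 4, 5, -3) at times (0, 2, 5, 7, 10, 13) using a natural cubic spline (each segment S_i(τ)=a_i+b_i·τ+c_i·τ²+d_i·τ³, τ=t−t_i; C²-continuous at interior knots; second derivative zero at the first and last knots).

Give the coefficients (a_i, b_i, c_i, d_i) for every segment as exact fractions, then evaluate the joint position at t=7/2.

Δ: Δ0=3/2, Δ1=1, Δ2=1, Δ3=1/3, Δ4=-8/3
row 1: diag=10, rhs=-3; c'=3/10, d'=-3/10
row 2: denom=10−3·3/10=91/10; d'=(0−3·-3/10)/(91/10)=9/91
row 3: denom=10−2·20/91=870/91; d'=(-4−2·9/91)/(870/91)=-191/435
row 4: denom=12−3·91/290=3207/290; d'=(-18−3·-191/435)/(3207/290)=-4838/3207
back: M4=-4838/3207
back: M3=-191/435−91/290·-4838/3207=110/3207
back: M2=9/91−20/91·110/3207=293/3207
back: M1=-3/10−3/10·293/3207=-350/1069
M: M0=0, M1=-350/1069, M2=293/3207, M3=110/3207, M4=-4838/3207, M5=0
seg 0: a=-4, c=M0/2=0, d=(M1−M0)/(6·2)=-175/6414, b=Δ0−h0·(2M0+M1)/6=10321/6414
seg 1: a=-1, c=M1/2=-175/1069, d=(M2−M1)/(6·3)=1343/57726, b=Δ1−h1·(2M1+M2)/6=8221/6414
seg 2: a=2, c=M2/2=293/6414, d=(M3−M2)/(6·2)=-61/12828, b=Δ2−h2·(2M2+M3)/6=2975/3207
seg 3: a=4, c=M3/2=55/3207, d=(M4−M3)/(6·3)=-2474/28863, b=Δ3−h3·(2M3+M4)/6=1126/1069
seg 4: a=5, c=M4/2=-2419/3207, d=(M5−M4)/(6·3)=2419/28863, b=Δ4−h4·(2M4+M5)/6=-1238/1069
t_q=7/2 → seg 1, τ=3/2; S=-1+8221/6414·τ+-175/1069·τ²+1343/57726·τ³=10823/17104

  seg 0: a=-4 b=10321/6414 c=0 d=-175/6414
  seg 1: a=-1 b=8221/6414 c=-175/1069 d=1343/57726
  seg 2: a=2 b=2975/3207 c=293/6414 d=-61/12828
  seg 3: a=4 b=1126/1069 c=55/3207 d=-2474/28863
  seg 4: a=5 b=-1238/1069 c=-2419/3207 d=2419/28863
S(7/2) = 10823/17104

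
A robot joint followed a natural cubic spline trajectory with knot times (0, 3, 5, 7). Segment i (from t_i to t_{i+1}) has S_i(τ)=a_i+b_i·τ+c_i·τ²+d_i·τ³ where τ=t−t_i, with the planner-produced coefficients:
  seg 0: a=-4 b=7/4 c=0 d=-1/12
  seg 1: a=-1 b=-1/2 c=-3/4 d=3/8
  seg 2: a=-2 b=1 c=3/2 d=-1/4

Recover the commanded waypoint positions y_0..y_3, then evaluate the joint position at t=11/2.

y_0 = S_0(0) = a_0 = -4
y_1 = S_1(0) = a_1 = -1
y_2 = S_2(0) = a_2 = -2
y_3 = S_2(2) = 4
t_q=11/2 is in segment 2 (τ=1/2); S_2(τ)=-37/32

y_0=-4 y_1=-1 y_2=-2 y_3=4
S(11/2) = -37/32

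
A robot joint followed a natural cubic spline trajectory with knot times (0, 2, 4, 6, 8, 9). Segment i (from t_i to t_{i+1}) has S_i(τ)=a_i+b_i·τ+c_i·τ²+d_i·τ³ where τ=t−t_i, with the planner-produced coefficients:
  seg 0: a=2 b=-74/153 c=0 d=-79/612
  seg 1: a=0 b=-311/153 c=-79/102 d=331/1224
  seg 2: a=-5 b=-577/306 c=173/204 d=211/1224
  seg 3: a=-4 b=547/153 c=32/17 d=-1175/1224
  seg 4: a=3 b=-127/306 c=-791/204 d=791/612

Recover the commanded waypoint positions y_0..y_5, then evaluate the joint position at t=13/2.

y_0=2 y_1=0 y_2=-5 y_3=-4 y_4=3 y_5=0
S(13/2) = -6077/3264

y_0 = S_0(0) = a_0 = 2
y_1 = S_1(0) = a_1 = 0
y_2 = S_2(0) = a_2 = -5
y_3 = S_3(0) = a_3 = -4
y_4 = S_4(0) = a_4 = 3
y_5 = S_4(1) = 0
t_q=13/2 is in segment 3 (τ=1/2); S_3(τ)=-6077/3264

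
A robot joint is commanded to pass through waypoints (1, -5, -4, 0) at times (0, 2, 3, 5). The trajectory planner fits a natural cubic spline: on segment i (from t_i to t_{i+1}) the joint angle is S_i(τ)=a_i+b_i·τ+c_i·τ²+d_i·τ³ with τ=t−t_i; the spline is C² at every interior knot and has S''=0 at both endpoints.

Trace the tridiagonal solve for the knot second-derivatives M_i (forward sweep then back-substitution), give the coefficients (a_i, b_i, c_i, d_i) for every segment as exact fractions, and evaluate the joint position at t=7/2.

  seg 0: a=1 b=-151/35 c=0 d=23/70
  seg 1: a=-5 b=-13/35 c=69/35 d=-3/5
  seg 2: a=-4 b=62/35 c=6/35 d=-1/35
S(7/2) = -123/40

Δ: Δ0=-3, Δ1=1, Δ2=2
row 1: diag=6, rhs=24; c'=1/6, d'=4
row 2: denom=6−1·1/6=35/6; d'=(6−1·4)/(35/6)=12/35
back: M2=12/35
back: M1=4−1/6·12/35=138/35
M: M0=0, M1=138/35, M2=12/35, M3=0
seg 0: a=1, c=M0/2=0, d=(M1−M0)/(6·2)=23/70, b=Δ0−h0·(2M0+M1)/6=-151/35
seg 1: a=-5, c=M1/2=69/35, d=(M2−M1)/(6·1)=-3/5, b=Δ1−h1·(2M1+M2)/6=-13/35
seg 2: a=-4, c=M2/2=6/35, d=(M3−M2)/(6·2)=-1/35, b=Δ2−h2·(2M2+M3)/6=62/35
t_q=7/2 → seg 2, τ=1/2; S=-4+62/35·τ+6/35·τ²+-1/35·τ³=-123/40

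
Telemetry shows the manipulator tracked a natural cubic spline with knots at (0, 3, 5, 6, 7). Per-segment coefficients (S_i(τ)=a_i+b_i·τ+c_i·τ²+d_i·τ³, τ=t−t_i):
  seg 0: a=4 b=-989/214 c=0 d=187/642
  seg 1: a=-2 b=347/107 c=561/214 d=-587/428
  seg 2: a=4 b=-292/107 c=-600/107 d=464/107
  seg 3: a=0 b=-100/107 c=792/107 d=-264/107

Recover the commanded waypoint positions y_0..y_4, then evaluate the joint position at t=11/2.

y_0 = S_0(0) = a_0 = 4
y_1 = S_1(0) = a_1 = -2
y_2 = S_2(0) = a_2 = 4
y_3 = S_3(0) = a_3 = 0
y_4 = S_3(1) = 4
t_q=11/2 is in segment 2 (τ=1/2); S_2(τ)=190/107

y_0=4 y_1=-2 y_2=4 y_3=0 y_4=4
S(11/2) = 190/107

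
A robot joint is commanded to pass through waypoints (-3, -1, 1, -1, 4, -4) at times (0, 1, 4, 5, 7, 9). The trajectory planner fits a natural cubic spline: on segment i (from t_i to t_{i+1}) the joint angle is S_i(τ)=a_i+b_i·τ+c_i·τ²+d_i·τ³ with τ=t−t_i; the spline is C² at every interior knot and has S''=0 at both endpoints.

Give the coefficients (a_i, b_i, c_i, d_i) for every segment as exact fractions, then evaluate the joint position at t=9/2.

Δ: Δ0=2, Δ1=2/3, Δ2=-2, Δ3=5/2, Δ4=-4
row 1: diag=8, rhs=-8; c'=3/8, d'=-1
row 2: denom=8−3·3/8=55/8; d'=(-16−3·-1)/(55/8)=-104/55
row 3: denom=6−1·8/55=322/55; d'=(27−1·-104/55)/(322/55)=227/46
row 4: denom=8−2·55/161=1178/161; d'=(-39−2·227/46)/(1178/161)=-3934/589
back: M4=-3934/589
back: M3=227/46−55/161·-3934/589=8501/1178
back: M2=-104/55−8/55·8501/1178=-1732/589
back: M1=-1−3/8·-1732/589=121/1178
M: M0=0, M1=121/1178, M2=-1732/589, M3=8501/1178, M4=-3934/589, M5=0
seg 0: a=-3, c=M0/2=0, d=(M1−M0)/(6·1)=121/7068, b=Δ0−h0·(2M0+M1)/6=14015/7068
seg 1: a=-1, c=M1/2=121/2356, d=(M2−M1)/(6·3)=-1195/7068, b=Δ1−h1·(2M1+M2)/6=7189/3534
seg 2: a=1, c=M2/2=-866/589, d=(M3−M2)/(6·1)=11965/7068, b=Δ2−h2·(2M2+M3)/6=-15709/7068
seg 3: a=-1, c=M3/2=8501/2356, d=(M4−M3)/(6·2)=-16369/14136, b=Δ3−h3·(2M3+M4)/6=-299/3534
seg 4: a=4, c=M4/2=-1967/589, d=(M5−M4)/(6·2)=1967/3534, b=Δ4−h4·(2M4+M5)/6=800/1767
t_q=9/2 → seg 2, τ=1/2; S=1+-15709/7068·τ+-866/589·τ²+11965/7068·τ³=-5037/18848

  seg 0: a=-3 b=14015/7068 c=0 d=121/7068
  seg 1: a=-1 b=7189/3534 c=121/2356 d=-1195/7068
  seg 2: a=1 b=-15709/7068 c=-866/589 d=11965/7068
  seg 3: a=-1 b=-299/3534 c=8501/2356 d=-16369/14136
  seg 4: a=4 b=800/1767 c=-1967/589 d=1967/3534
S(9/2) = -5037/18848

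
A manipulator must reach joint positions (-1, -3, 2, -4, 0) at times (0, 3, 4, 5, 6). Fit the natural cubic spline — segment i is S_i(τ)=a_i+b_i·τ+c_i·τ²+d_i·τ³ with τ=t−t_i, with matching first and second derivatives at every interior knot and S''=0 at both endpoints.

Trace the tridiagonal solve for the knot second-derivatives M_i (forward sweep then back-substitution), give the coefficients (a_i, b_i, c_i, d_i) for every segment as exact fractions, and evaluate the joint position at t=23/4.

  seg 0: a=-1 b=-1483/348 c=0 d=139/348
  seg 1: a=-3 b=1135/174 c=417/116 d=-1781/348
  seg 2: a=2 b=-571/348 c=-341/29 d=2575/348
  seg 3: a=-4 b=-515/174 c=1211/116 d=-1211/348
S(23/4) = -13479/7424

Δ: Δ0=-2/3, Δ1=5, Δ2=-6, Δ3=4
row 1: diag=8, rhs=34; c'=1/8, d'=17/4
row 2: denom=4−1·1/8=31/8; d'=(-66−1·17/4)/(31/8)=-562/31
row 3: denom=4−1·8/31=116/31; d'=(60−1·-562/31)/(116/31)=1211/58
back: M3=1211/58
back: M2=-562/31−8/31·1211/58=-682/29
back: M1=17/4−1/8·-682/29=417/58
M: M0=0, M1=417/58, M2=-682/29, M3=1211/58, M4=0
seg 0: a=-1, c=M0/2=0, d=(M1−M0)/(6·3)=139/348, b=Δ0−h0·(2M0+M1)/6=-1483/348
seg 1: a=-3, c=M1/2=417/116, d=(M2−M1)/(6·1)=-1781/348, b=Δ1−h1·(2M1+M2)/6=1135/174
seg 2: a=2, c=M2/2=-341/29, d=(M3−M2)/(6·1)=2575/348, b=Δ2−h2·(2M2+M3)/6=-571/348
seg 3: a=-4, c=M3/2=1211/116, d=(M4−M3)/(6·1)=-1211/348, b=Δ3−h3·(2M3+M4)/6=-515/174
t_q=23/4 → seg 3, τ=3/4; S=-4+-515/174·τ+1211/116·τ²+-1211/348·τ³=-13479/7424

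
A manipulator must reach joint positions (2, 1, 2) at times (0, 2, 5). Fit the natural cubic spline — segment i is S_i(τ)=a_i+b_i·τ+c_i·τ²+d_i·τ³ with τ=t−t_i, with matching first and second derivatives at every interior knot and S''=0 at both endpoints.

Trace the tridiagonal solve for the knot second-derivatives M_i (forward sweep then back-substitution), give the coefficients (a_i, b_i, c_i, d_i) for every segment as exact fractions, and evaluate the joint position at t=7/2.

Δ: Δ0=-1/2, Δ1=1/3
row 1: diag=10, rhs=5; c'=3/10, d'=1/2
back: M1=1/2
M: M0=0, M1=1/2, M2=0
seg 0: a=2, c=M0/2=0, d=(M1−M0)/(6·2)=1/24, b=Δ0−h0·(2M0+M1)/6=-2/3
seg 1: a=1, c=M1/2=1/4, d=(M2−M1)/(6·3)=-1/36, b=Δ1−h1·(2M1+M2)/6=-1/6
t_q=7/2 → seg 1, τ=3/2; S=1+-1/6·τ+1/4·τ²+-1/36·τ³=39/32

  seg 0: a=2 b=-2/3 c=0 d=1/24
  seg 1: a=1 b=-1/6 c=1/4 d=-1/36
S(7/2) = 39/32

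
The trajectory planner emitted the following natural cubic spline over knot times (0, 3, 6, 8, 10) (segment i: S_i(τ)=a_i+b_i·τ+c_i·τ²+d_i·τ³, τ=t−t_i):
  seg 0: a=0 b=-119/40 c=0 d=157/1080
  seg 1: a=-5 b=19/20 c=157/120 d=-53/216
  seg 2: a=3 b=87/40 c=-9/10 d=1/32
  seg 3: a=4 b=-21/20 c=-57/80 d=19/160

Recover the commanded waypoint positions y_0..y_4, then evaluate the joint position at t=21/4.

y_0=0 y_1=-5 y_2=3 y_3=4 y_4=0
S(21/4) = 2473/2560

y_0 = S_0(0) = a_0 = 0
y_1 = S_1(0) = a_1 = -5
y_2 = S_2(0) = a_2 = 3
y_3 = S_3(0) = a_3 = 4
y_4 = S_3(2) = 0
t_q=21/4 is in segment 1 (τ=9/4); S_1(τ)=2473/2560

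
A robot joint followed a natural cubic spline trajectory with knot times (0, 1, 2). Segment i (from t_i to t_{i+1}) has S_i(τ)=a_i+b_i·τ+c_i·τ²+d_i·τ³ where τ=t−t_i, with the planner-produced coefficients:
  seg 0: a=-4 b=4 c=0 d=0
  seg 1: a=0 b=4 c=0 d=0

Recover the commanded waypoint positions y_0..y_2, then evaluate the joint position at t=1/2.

y_0 = S_0(0) = a_0 = -4
y_1 = S_1(0) = a_1 = 0
y_2 = S_1(1) = 4
t_q=1/2 is in segment 0 (τ=1/2); S_0(τ)=-2

y_0=-4 y_1=0 y_2=4
S(1/2) = -2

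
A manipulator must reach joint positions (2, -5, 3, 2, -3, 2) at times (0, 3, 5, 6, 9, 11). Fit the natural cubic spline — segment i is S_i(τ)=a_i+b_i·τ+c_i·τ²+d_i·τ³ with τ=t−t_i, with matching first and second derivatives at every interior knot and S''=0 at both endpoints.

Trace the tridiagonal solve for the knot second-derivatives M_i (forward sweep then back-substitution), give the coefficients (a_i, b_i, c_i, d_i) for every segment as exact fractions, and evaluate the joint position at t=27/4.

  seg 0: a=2 b=-6321/1292 c=0 d=9919/34884
  seg 1: a=-5 b=1799/646 c=9919/3876 d=-1891/1938
  seg 2: a=3 b=2543/1938 c=-12773/3876 d=3811/3876
  seg 3: a=2 b=-177/76 c=-335/969 d=6587/34884
  seg 4: a=-3 b=449/646 c=1749/1292 d=-583/2584
S(27/4) = 11451/82688

Δ: Δ0=-7/3, Δ1=4, Δ2=-1, Δ3=-5/3, Δ4=5/2
row 1: diag=10, rhs=38; c'=1/5, d'=19/5
row 2: denom=6−2·1/5=28/5; d'=(-30−2·19/5)/(28/5)=-47/7
row 3: denom=8−1·5/28=219/28; d'=(-4−1·-47/7)/(219/28)=76/219
row 4: denom=10−3·28/73=646/73; d'=(25−3·76/219)/(646/73)=1749/646
back: M4=1749/646
back: M3=76/219−28/73·1749/646=-670/969
back: M2=-47/7−5/28·-670/969=-12773/1938
back: M1=19/5−1/5·-12773/1938=9919/1938
M: M0=0, M1=9919/1938, M2=-12773/1938, M3=-670/969, M4=1749/646, M5=0
seg 0: a=2, c=M0/2=0, d=(M1−M0)/(6·3)=9919/34884, b=Δ0−h0·(2M0+M1)/6=-6321/1292
seg 1: a=-5, c=M1/2=9919/3876, d=(M2−M1)/(6·2)=-1891/1938, b=Δ1−h1·(2M1+M2)/6=1799/646
seg 2: a=3, c=M2/2=-12773/3876, d=(M3−M2)/(6·1)=3811/3876, b=Δ2−h2·(2M2+M3)/6=2543/1938
seg 3: a=2, c=M3/2=-335/969, d=(M4−M3)/(6·3)=6587/34884, b=Δ3−h3·(2M3+M4)/6=-177/76
seg 4: a=-3, c=M4/2=1749/1292, d=(M5−M4)/(6·2)=-583/2584, b=Δ4−h4·(2M4+M5)/6=449/646
t_q=27/4 → seg 3, τ=3/4; S=2+-177/76·τ+-335/969·τ²+6587/34884·τ³=11451/82688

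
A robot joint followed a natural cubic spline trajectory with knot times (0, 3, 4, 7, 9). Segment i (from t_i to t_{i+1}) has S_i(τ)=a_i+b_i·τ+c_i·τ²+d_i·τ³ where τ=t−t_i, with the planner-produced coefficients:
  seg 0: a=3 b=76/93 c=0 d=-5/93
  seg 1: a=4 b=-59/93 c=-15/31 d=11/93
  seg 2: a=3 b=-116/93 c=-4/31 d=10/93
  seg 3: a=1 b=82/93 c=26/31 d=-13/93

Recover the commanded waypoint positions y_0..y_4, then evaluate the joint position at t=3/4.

y_0 = S_0(0) = a_0 = 3
y_1 = S_1(0) = a_1 = 4
y_2 = S_2(0) = a_2 = 3
y_3 = S_3(0) = a_3 = 1
y_4 = S_3(2) = 5
t_q=3/4 is in segment 0 (τ=3/4); S_0(τ)=7123/1984

y_0=3 y_1=4 y_2=3 y_3=1 y_4=5
S(3/4) = 7123/1984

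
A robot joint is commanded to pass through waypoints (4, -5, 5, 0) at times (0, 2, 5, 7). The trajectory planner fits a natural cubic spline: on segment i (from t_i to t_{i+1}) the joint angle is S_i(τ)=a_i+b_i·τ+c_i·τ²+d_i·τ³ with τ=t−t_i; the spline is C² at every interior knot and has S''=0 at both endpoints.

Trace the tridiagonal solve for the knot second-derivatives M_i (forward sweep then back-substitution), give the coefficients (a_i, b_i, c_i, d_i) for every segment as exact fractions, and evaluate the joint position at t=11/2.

  seg 0: a=4 b=-3607/546 c=0 d=575/1092
  seg 1: a=-5 b=-157/546 c=575/182 d=-41/63
  seg 2: a=5 b=599/546 c=-491/182 d=491/1092
S(11/2) = 2051/416

Δ: Δ0=-9/2, Δ1=10/3, Δ2=-5/2
row 1: diag=10, rhs=47; c'=3/10, d'=47/10
row 2: denom=10−3·3/10=91/10; d'=(-35−3·47/10)/(91/10)=-491/91
back: M2=-491/91
back: M1=47/10−3/10·-491/91=575/91
M: M0=0, M1=575/91, M2=-491/91, M3=0
seg 0: a=4, c=M0/2=0, d=(M1−M0)/(6·2)=575/1092, b=Δ0−h0·(2M0+M1)/6=-3607/546
seg 1: a=-5, c=M1/2=575/182, d=(M2−M1)/(6·3)=-41/63, b=Δ1−h1·(2M1+M2)/6=-157/546
seg 2: a=5, c=M2/2=-491/182, d=(M3−M2)/(6·2)=491/1092, b=Δ2−h2·(2M2+M3)/6=599/546
t_q=11/2 → seg 2, τ=1/2; S=5+599/546·τ+-491/182·τ²+491/1092·τ³=2051/416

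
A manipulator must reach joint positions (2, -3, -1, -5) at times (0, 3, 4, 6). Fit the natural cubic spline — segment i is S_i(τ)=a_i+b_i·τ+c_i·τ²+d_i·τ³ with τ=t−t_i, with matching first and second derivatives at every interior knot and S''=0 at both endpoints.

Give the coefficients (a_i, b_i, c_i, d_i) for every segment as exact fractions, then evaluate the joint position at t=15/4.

Δ: Δ0=-5/3, Δ1=2, Δ2=-2
row 1: diag=8, rhs=22; c'=1/8, d'=11/4
row 2: denom=6−1·1/8=47/8; d'=(-24−1·11/4)/(47/8)=-214/47
back: M2=-214/47
back: M1=11/4−1/8·-214/47=156/47
M: M0=0, M1=156/47, M2=-214/47, M3=0
seg 0: a=2, c=M0/2=0, d=(M1−M0)/(6·3)=26/141, b=Δ0−h0·(2M0+M1)/6=-469/141
seg 1: a=-3, c=M1/2=78/47, d=(M2−M1)/(6·1)=-185/141, b=Δ1−h1·(2M1+M2)/6=233/141
seg 2: a=-1, c=M2/2=-107/47, d=(M3−M2)/(6·2)=107/282, b=Δ2−h2·(2M2+M3)/6=146/141
t_q=15/4 → seg 1, τ=3/4; S=-3+233/141·τ+78/47·τ²+-185/141·τ³=-4153/3008

  seg 0: a=2 b=-469/141 c=0 d=26/141
  seg 1: a=-3 b=233/141 c=78/47 d=-185/141
  seg 2: a=-1 b=146/141 c=-107/47 d=107/282
S(15/4) = -4153/3008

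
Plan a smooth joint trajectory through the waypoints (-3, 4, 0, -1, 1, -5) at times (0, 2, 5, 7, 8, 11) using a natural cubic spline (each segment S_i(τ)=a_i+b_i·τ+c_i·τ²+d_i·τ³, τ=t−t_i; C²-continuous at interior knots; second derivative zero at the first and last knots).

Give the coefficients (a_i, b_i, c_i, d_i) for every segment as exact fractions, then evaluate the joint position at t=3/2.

Δ: Δ0=7/2, Δ1=-4/3, Δ2=-1/2, Δ3=2, Δ4=-2
row 1: diag=10, rhs=-29; c'=3/10, d'=-29/10
row 2: denom=10−3·3/10=91/10; d'=(5−3·-29/10)/(91/10)=137/91
row 3: denom=6−2·20/91=506/91; d'=(15−2·137/91)/(506/91)=1091/506
row 4: denom=8−1·91/506=3957/506; d'=(-24−1·1091/506)/(3957/506)=-13235/3957
back: M4=-13235/3957
back: M3=1091/506−91/506·-13235/3957=10912/3957
back: M2=137/91−20/91·10912/3957=3559/3957
back: M1=-29/10−3/10·3559/3957=-4181/1319
M: M0=0, M1=-4181/1319, M2=3559/3957, M3=10912/3957, M4=-13235/3957, M5=0
seg 0: a=-3, c=M0/2=0, d=(M1−M0)/(6·2)=-4181/15828, b=Δ0−h0·(2M0+M1)/6=36061/7914
seg 1: a=4, c=M1/2=-4181/2638, d=(M2−M1)/(6·3)=8051/35613, b=Δ1−h1·(2M1+M2)/6=10975/7914
seg 2: a=0, c=M2/2=3559/7914, d=(M3−M2)/(6·2)=817/5276, b=Δ2−h2·(2M2+M3)/6=-15977/7914
seg 3: a=-1, c=M3/2=5456/3957, d=(M4−M3)/(6·1)=-2683/2638, b=Δ3−h3·(2M3+M4)/6=12965/7914
seg 4: a=1, c=M4/2=-13235/7914, d=(M5−M4)/(6·3)=13235/71226, b=Δ4−h4·(2M4+M5)/6=5321/3957
t_q=3/2 → seg 0, τ=3/2; S=-3+36061/7914·τ+0·τ²+-4181/15828·τ³=124235/42208

  seg 0: a=-3 b=36061/7914 c=0 d=-4181/15828
  seg 1: a=4 b=10975/7914 c=-4181/2638 d=8051/35613
  seg 2: a=0 b=-15977/7914 c=3559/7914 d=817/5276
  seg 3: a=-1 b=12965/7914 c=5456/3957 d=-2683/2638
  seg 4: a=1 b=5321/3957 c=-13235/7914 d=13235/71226
S(3/2) = 124235/42208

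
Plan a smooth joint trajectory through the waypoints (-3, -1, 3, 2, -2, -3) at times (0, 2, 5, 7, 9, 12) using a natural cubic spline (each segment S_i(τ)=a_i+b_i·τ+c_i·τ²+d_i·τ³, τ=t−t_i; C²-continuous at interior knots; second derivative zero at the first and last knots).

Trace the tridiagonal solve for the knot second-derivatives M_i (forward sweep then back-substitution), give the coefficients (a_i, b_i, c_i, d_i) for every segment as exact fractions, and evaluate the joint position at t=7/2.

Δ: Δ0=1, Δ1=4/3, Δ2=-1/2, Δ3=-2, Δ4=-1/3
row 1: diag=10, rhs=2; c'=3/10, d'=1/5
row 2: denom=10−3·3/10=91/10; d'=(-11−3·1/5)/(91/10)=-116/91
row 3: denom=8−2·20/91=688/91; d'=(-9−2·-116/91)/(688/91)=-587/688
row 4: denom=10−2·91/344=1629/172; d'=(10−2·-587/688)/(1629/172)=4027/3258
back: M4=4027/3258
back: M3=-587/688−91/344·4027/3258=-3845/3258
back: M2=-116/91−20/91·-3845/3258=-1654/1629
back: M1=1/5−3/10·-1654/1629=274/543
M: M0=0, M1=274/543, M2=-1654/1629, M3=-3845/3258, M4=4027/3258, M5=0
seg 0: a=-3, c=M0/2=0, d=(M1−M0)/(6·2)=137/3258, b=Δ0−h0·(2M0+M1)/6=1355/1629
seg 1: a=-1, c=M1/2=137/543, d=(M2−M1)/(6·3)=-1238/14661, b=Δ1−h1·(2M1+M2)/6=2177/1629
seg 2: a=3, c=M2/2=-827/1629, d=(M3−M2)/(6·2)=-179/13032, b=Δ2−h2·(2M2+M3)/6=929/1629
seg 3: a=2, c=M3/2=-3845/6516, d=(M4−M3)/(6·2)=328/1629, b=Δ3−h3·(2M3+M4)/6=-1765/1086
seg 4: a=-2, c=M4/2=4027/6516, d=(M5−M4)/(6·3)=-4027/58644, b=Δ4−h4·(2M4+M5)/6=-5113/3258
t_q=7/2 → seg 1, τ=3/2; S=-1+2177/1629·τ+137/543·τ²+-1238/14661·τ³=233/181

  seg 0: a=-3 b=1355/1629 c=0 d=137/3258
  seg 1: a=-1 b=2177/1629 c=137/543 d=-1238/14661
  seg 2: a=3 b=929/1629 c=-827/1629 d=-179/13032
  seg 3: a=2 b=-1765/1086 c=-3845/6516 d=328/1629
  seg 4: a=-2 b=-5113/3258 c=4027/6516 d=-4027/58644
S(7/2) = 233/181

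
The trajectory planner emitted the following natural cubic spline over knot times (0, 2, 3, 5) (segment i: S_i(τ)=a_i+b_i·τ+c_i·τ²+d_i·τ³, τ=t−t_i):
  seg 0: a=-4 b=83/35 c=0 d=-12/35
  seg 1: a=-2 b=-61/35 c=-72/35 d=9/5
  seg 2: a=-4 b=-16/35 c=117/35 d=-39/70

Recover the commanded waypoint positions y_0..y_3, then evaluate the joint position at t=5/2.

y_0=-4 y_1=-2 y_2=-4 y_3=4
S(5/2) = -177/56

y_0 = S_0(0) = a_0 = -4
y_1 = S_1(0) = a_1 = -2
y_2 = S_2(0) = a_2 = -4
y_3 = S_2(2) = 4
t_q=5/2 is in segment 1 (τ=1/2); S_1(τ)=-177/56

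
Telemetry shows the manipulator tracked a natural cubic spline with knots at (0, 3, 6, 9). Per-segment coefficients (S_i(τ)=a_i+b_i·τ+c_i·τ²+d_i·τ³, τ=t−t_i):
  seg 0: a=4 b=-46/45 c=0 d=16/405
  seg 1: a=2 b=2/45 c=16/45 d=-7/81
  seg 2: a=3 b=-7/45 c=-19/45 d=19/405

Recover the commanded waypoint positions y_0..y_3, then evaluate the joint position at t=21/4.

y_0 = S_0(0) = a_0 = 4
y_1 = S_1(0) = a_1 = 2
y_2 = S_2(0) = a_2 = 3
y_3 = S_2(3) = 0
t_q=21/4 is in segment 1 (τ=9/4); S_1(τ)=933/320

y_0=4 y_1=2 y_2=3 y_3=0
S(21/4) = 933/320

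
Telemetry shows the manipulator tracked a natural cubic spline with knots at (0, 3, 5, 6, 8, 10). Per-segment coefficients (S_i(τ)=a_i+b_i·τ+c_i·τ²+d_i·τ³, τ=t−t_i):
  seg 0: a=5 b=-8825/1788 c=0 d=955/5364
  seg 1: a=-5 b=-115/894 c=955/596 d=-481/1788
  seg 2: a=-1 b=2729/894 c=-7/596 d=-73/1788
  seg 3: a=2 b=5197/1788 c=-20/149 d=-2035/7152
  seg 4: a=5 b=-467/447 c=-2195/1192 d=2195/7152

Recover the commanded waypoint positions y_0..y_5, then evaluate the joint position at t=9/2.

y_0 = S_0(0) = a_0 = 5
y_1 = S_1(0) = a_1 = -5
y_2 = S_2(0) = a_2 = -1
y_3 = S_3(0) = a_3 = 2
y_4 = S_4(0) = a_4 = 5
y_5 = S_4(2) = -2
t_q=9/2 is in segment 1 (τ=3/2); S_1(τ)=-11899/4768

y_0=5 y_1=-5 y_2=-1 y_3=2 y_4=5 y_5=-2
S(9/2) = -11899/4768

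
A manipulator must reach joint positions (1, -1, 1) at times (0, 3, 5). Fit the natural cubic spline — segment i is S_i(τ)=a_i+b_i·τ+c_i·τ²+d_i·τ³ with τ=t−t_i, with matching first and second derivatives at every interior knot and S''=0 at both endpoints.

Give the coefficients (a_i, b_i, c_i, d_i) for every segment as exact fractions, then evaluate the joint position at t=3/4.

Δ: Δ0=-2/3, Δ1=1
row 1: diag=10, rhs=10; c'=1/5, d'=1
back: M1=1
M: M0=0, M1=1, M2=0
seg 0: a=1, c=M0/2=0, d=(M1−M0)/(6·3)=1/18, b=Δ0−h0·(2M0+M1)/6=-7/6
seg 1: a=-1, c=M1/2=1/2, d=(M2−M1)/(6·2)=-1/12, b=Δ1−h1·(2M1+M2)/6=1/3
t_q=3/4 → seg 0, τ=3/4; S=1+-7/6·τ+0·τ²+1/18·τ³=19/128

  seg 0: a=1 b=-7/6 c=0 d=1/18
  seg 1: a=-1 b=1/3 c=1/2 d=-1/12
S(3/4) = 19/128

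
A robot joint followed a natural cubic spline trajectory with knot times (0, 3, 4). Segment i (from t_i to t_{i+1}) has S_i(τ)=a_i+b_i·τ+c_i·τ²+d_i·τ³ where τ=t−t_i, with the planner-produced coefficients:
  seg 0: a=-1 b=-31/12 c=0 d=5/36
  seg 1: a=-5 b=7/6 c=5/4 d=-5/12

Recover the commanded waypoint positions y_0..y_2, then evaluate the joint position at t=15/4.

y_0 = S_0(0) = a_0 = -1
y_1 = S_1(0) = a_1 = -5
y_2 = S_1(1) = -3
t_q=15/4 is in segment 1 (τ=3/4); S_1(τ)=-921/256

y_0=-1 y_1=-5 y_2=-3
S(15/4) = -921/256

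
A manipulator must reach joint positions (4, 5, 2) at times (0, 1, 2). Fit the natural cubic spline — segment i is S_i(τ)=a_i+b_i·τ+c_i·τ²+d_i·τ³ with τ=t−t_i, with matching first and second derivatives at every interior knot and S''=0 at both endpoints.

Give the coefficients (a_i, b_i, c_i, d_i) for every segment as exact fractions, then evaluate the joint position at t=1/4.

Δ: Δ0=1, Δ1=-3
row 1: diag=4, rhs=-24; c'=1/4, d'=-6
back: M1=-6
M: M0=0, M1=-6, M2=0
seg 0: a=4, c=M0/2=0, d=(M1−M0)/(6·1)=-1, b=Δ0−h0·(2M0+M1)/6=2
seg 1: a=5, c=M1/2=-3, d=(M2−M1)/(6·1)=1, b=Δ1−h1·(2M1+M2)/6=-1
t_q=1/4 → seg 0, τ=1/4; S=4+2·τ+0·τ²+-1·τ³=287/64

  seg 0: a=4 b=2 c=0 d=-1
  seg 1: a=5 b=-1 c=-3 d=1
S(1/4) = 287/64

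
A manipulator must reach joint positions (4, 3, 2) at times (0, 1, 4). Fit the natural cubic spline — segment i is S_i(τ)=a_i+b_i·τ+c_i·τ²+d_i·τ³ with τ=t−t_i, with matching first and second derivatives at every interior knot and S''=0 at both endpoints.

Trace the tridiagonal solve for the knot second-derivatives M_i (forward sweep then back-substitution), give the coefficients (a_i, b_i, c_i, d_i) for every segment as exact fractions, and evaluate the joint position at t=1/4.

Δ: Δ0=-1, Δ1=-1/3
row 1: diag=8, rhs=4; c'=3/8, d'=1/2
back: M1=1/2
M: M0=0, M1=1/2, M2=0
seg 0: a=4, c=M0/2=0, d=(M1−M0)/(6·1)=1/12, b=Δ0−h0·(2M0+M1)/6=-13/12
seg 1: a=3, c=M1/2=1/4, d=(M2−M1)/(6·3)=-1/36, b=Δ1−h1·(2M1+M2)/6=-5/6
t_q=1/4 → seg 0, τ=1/4; S=4+-13/12·τ+0·τ²+1/12·τ³=955/256

  seg 0: a=4 b=-13/12 c=0 d=1/12
  seg 1: a=3 b=-5/6 c=1/4 d=-1/36
S(1/4) = 955/256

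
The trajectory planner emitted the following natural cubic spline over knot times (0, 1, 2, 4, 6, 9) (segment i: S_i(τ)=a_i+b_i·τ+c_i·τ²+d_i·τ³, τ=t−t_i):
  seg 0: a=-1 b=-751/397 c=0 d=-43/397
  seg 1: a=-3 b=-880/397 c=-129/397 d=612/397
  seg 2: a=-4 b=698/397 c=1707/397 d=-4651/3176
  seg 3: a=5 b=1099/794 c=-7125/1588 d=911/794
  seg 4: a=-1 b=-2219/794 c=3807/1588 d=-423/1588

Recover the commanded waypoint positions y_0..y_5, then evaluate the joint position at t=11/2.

y_0 = S_0(0) = a_0 = -1
y_1 = S_1(0) = a_1 = -3
y_2 = S_2(0) = a_2 = -4
y_3 = S_3(0) = a_3 = 5
y_4 = S_4(0) = a_4 = -1
y_5 = S_4(3) = 5
t_q=11/2 is in segment 3 (τ=3/2); S_3(τ)=1355/1588

y_0=-1 y_1=-3 y_2=-4 y_3=5 y_4=-1 y_5=5
S(11/2) = 1355/1588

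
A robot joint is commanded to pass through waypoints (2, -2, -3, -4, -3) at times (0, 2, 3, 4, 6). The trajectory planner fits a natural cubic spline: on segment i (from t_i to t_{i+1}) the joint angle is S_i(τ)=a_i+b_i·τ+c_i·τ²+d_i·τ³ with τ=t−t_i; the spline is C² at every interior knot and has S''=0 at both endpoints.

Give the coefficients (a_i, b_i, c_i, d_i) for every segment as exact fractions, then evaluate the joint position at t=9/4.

Δ: Δ0=-2, Δ1=-1, Δ2=-1, Δ3=1/2
row 1: diag=6, rhs=6; c'=1/6, d'=1
row 2: denom=4−1·1/6=23/6; d'=(0−1·1)/(23/6)=-6/23
row 3: denom=6−1·6/23=132/23; d'=(9−1·-6/23)/(132/23)=71/44
back: M3=71/44
back: M2=-6/23−6/23·71/44=-15/22
back: M1=1−1/6·-15/22=49/44
M: M0=0, M1=49/44, M2=-15/22, M3=71/44, M4=0
seg 0: a=2, c=M0/2=0, d=(M1−M0)/(6·2)=49/528, b=Δ0−h0·(2M0+M1)/6=-313/132
seg 1: a=-2, c=M1/2=49/88, d=(M2−M1)/(6·1)=-79/264, b=Δ1−h1·(2M1+M2)/6=-83/66
seg 2: a=-3, c=M2/2=-15/44, d=(M3−M2)/(6·1)=101/264, b=Δ2−h2·(2M2+M3)/6=-25/24
seg 3: a=-4, c=M3/2=71/88, d=(M4−M3)/(6·2)=-71/528, b=Δ3−h3·(2M3+M4)/6=-19/33
t_q=9/4 → seg 1, τ=1/4; S=-2+-83/66·τ+49/88·τ²+-79/264·τ³=-12865/5632

  seg 0: a=2 b=-313/132 c=0 d=49/528
  seg 1: a=-2 b=-83/66 c=49/88 d=-79/264
  seg 2: a=-3 b=-25/24 c=-15/44 d=101/264
  seg 3: a=-4 b=-19/33 c=71/88 d=-71/528
S(9/4) = -12865/5632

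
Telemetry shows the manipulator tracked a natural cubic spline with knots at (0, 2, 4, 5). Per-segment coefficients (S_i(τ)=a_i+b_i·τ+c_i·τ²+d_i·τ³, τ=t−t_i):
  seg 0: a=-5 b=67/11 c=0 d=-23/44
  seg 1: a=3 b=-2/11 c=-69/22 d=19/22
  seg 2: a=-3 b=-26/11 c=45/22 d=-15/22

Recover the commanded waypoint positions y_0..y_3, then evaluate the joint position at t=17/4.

y_0 = S_0(0) = a_0 = -5
y_1 = S_1(0) = a_1 = 3
y_2 = S_2(0) = a_2 = -3
y_3 = S_2(1) = -4
t_q=17/4 is in segment 2 (τ=1/4); S_2(τ)=-4891/1408

y_0=-5 y_1=3 y_2=-3 y_3=-4
S(17/4) = -4891/1408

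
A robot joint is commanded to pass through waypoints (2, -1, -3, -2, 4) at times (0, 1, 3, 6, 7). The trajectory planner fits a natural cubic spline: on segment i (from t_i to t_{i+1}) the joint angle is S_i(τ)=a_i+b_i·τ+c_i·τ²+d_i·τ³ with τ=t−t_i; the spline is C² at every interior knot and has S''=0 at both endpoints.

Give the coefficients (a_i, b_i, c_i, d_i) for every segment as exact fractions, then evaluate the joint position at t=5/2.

Δ: Δ0=-3, Δ1=-1, Δ2=1/3, Δ3=6
row 1: diag=6, rhs=12; c'=1/3, d'=2
row 2: denom=10−2·1/3=28/3; d'=(8−2·2)/(28/3)=3/7
row 3: denom=8−3·9/28=197/28; d'=(34−3·3/7)/(197/28)=916/197
back: M3=916/197
back: M2=3/7−9/28·916/197=-210/197
back: M1=2−1/3·-210/197=464/197
M: M0=0, M1=464/197, M2=-210/197, M3=916/197, M4=0
seg 0: a=2, c=M0/2=0, d=(M1−M0)/(6·1)=232/591, b=Δ0−h0·(2M0+M1)/6=-2005/591
seg 1: a=-1, c=M1/2=232/197, d=(M2−M1)/(6·2)=-337/1182, b=Δ1−h1·(2M1+M2)/6=-1309/591
seg 2: a=-3, c=M2/2=-105/197, d=(M3−M2)/(6·3)=563/1773, b=Δ2−h2·(2M2+M3)/6=-547/591
seg 3: a=-2, c=M3/2=458/197, d=(M4−M3)/(6·1)=-458/591, b=Δ3−h3·(2M3+M4)/6=2630/591
t_q=5/2 → seg 1, τ=3/2; S=-1+-1309/591·τ+232/197·τ²+-337/1182·τ³=-8305/3152

  seg 0: a=2 b=-2005/591 c=0 d=232/591
  seg 1: a=-1 b=-1309/591 c=232/197 d=-337/1182
  seg 2: a=-3 b=-547/591 c=-105/197 d=563/1773
  seg 3: a=-2 b=2630/591 c=458/197 d=-458/591
S(5/2) = -8305/3152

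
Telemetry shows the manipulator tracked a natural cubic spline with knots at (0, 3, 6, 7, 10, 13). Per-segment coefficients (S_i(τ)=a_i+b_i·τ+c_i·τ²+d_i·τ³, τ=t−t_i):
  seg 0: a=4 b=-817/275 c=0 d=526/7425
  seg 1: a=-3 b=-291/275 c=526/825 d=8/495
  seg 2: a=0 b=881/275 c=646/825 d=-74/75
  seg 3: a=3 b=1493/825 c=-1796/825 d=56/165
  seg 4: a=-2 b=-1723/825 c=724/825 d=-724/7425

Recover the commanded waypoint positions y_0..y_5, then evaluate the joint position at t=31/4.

y_0=4 y_1=-3 y_2=0 y_3=3 y_4=-2 y_5=-3
S(31/4) = 7207/2200

y_0 = S_0(0) = a_0 = 4
y_1 = S_1(0) = a_1 = -3
y_2 = S_2(0) = a_2 = 0
y_3 = S_3(0) = a_3 = 3
y_4 = S_4(0) = a_4 = -2
y_5 = S_4(3) = -3
t_q=31/4 is in segment 3 (τ=3/4); S_3(τ)=7207/2200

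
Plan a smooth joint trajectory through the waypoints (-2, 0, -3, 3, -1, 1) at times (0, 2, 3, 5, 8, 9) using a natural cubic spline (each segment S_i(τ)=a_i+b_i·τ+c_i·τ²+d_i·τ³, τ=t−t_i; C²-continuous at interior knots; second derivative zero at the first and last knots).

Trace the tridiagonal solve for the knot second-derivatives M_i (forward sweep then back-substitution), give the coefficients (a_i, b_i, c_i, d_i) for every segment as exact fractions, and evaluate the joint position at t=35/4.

Δ: Δ0=1, Δ1=-3, Δ2=3, Δ3=-4/3, Δ4=2
row 1: diag=6, rhs=-24; c'=1/6, d'=-4
row 2: denom=6−1·1/6=35/6; d'=(36−1·-4)/(35/6)=48/7
row 3: denom=10−2·12/35=326/35; d'=(-26−2·48/7)/(326/35)=-695/163
row 4: denom=8−3·105/326=2293/326; d'=(20−3·-695/163)/(2293/326)=10690/2293
back: M4=10690/2293
back: M3=-695/163−105/326·10690/2293=-13220/2293
back: M2=48/7−12/35·-13220/2293=20256/2293
back: M1=-4−1/6·20256/2293=-12548/2293
M: M0=0, M1=-12548/2293, M2=20256/2293, M3=-13220/2293, M4=10690/2293, M5=0
seg 0: a=-2, c=M0/2=0, d=(M1−M0)/(6·2)=-3137/6879, b=Δ0−h0·(2M0+M1)/6=19427/6879
seg 1: a=0, c=M1/2=-6274/2293, d=(M2−M1)/(6·1)=16402/6879, b=Δ1−h1·(2M1+M2)/6=-18217/6879
seg 2: a=-3, c=M2/2=10128/2293, d=(M3−M2)/(6·2)=-8369/6879, b=Δ2−h2·(2M2+M3)/6=-6655/6879
seg 3: a=3, c=M3/2=-6610/2293, d=(M4−M3)/(6·3)=3985/6879, b=Δ3−h3·(2M3+M4)/6=14453/6879
seg 4: a=-1, c=M4/2=5345/2293, d=(M5−M4)/(6·1)=-5345/6879, b=Δ4−h4·(2M4+M5)/6=3068/6879
t_q=35/4 → seg 4, τ=3/4; S=-1+3068/6879·τ+5345/2293·τ²+-5345/6879·τ³=46651/146752

  seg 0: a=-2 b=19427/6879 c=0 d=-3137/6879
  seg 1: a=0 b=-18217/6879 c=-6274/2293 d=16402/6879
  seg 2: a=-3 b=-6655/6879 c=10128/2293 d=-8369/6879
  seg 3: a=3 b=14453/6879 c=-6610/2293 d=3985/6879
  seg 4: a=-1 b=3068/6879 c=5345/2293 d=-5345/6879
S(35/4) = 46651/146752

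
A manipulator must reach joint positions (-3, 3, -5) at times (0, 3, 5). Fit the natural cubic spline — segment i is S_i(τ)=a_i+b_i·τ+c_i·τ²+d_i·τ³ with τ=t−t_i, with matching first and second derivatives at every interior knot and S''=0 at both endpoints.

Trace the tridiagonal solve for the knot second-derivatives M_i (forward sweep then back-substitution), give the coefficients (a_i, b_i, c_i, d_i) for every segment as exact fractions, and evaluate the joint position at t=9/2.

Δ: Δ0=2, Δ1=-4
row 1: diag=10, rhs=-36; c'=1/5, d'=-18/5
back: M1=-18/5
M: M0=0, M1=-18/5, M2=0
seg 0: a=-3, c=M0/2=0, d=(M1−M0)/(6·3)=-1/5, b=Δ0−h0·(2M0+M1)/6=19/5
seg 1: a=3, c=M1/2=-9/5, d=(M2−M1)/(6·2)=3/10, b=Δ1−h1·(2M1+M2)/6=-8/5
t_q=9/2 → seg 1, τ=3/2; S=3+-8/5·τ+-9/5·τ²+3/10·τ³=-39/16

  seg 0: a=-3 b=19/5 c=0 d=-1/5
  seg 1: a=3 b=-8/5 c=-9/5 d=3/10
S(9/2) = -39/16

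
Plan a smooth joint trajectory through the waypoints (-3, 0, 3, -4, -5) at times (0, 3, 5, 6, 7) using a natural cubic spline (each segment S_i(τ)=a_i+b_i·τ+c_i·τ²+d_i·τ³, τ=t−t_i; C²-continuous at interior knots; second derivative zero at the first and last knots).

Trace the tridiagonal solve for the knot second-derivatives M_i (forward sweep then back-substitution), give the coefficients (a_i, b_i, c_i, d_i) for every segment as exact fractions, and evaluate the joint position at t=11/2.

Δ: Δ0=1, Δ1=3/2, Δ2=-7, Δ3=-1
row 1: diag=10, rhs=3; c'=1/5, d'=3/10
row 2: denom=6−2·1/5=28/5; d'=(-51−2·3/10)/(28/5)=-129/14
row 3: denom=4−1·5/28=107/28; d'=(36−1·-129/14)/(107/28)=1266/107
back: M3=1266/107
back: M2=-129/14−5/28·1266/107=-1212/107
back: M1=3/10−1/5·-1212/107=549/214
M: M0=0, M1=549/214, M2=-1212/107, M3=1266/107, M4=0
seg 0: a=-3, c=M0/2=0, d=(M1−M0)/(6·3)=61/428, b=Δ0−h0·(2M0+M1)/6=-121/428
seg 1: a=0, c=M1/2=549/428, d=(M2−M1)/(6·2)=-991/856, b=Δ1−h1·(2M1+M2)/6=763/214
seg 2: a=3, c=M2/2=-606/107, d=(M3−M2)/(6·1)=413/107, b=Δ2−h2·(2M2+M3)/6=-556/107
seg 3: a=-4, c=M3/2=633/107, d=(M4−M3)/(6·1)=-211/107, b=Δ3−h3·(2M3+M4)/6=-529/107
t_q=11/2 → seg 2, τ=1/2; S=3+-556/107·τ+-606/107·τ²+413/107·τ³=-455/856

  seg 0: a=-3 b=-121/428 c=0 d=61/428
  seg 1: a=0 b=763/214 c=549/428 d=-991/856
  seg 2: a=3 b=-556/107 c=-606/107 d=413/107
  seg 3: a=-4 b=-529/107 c=633/107 d=-211/107
S(11/2) = -455/856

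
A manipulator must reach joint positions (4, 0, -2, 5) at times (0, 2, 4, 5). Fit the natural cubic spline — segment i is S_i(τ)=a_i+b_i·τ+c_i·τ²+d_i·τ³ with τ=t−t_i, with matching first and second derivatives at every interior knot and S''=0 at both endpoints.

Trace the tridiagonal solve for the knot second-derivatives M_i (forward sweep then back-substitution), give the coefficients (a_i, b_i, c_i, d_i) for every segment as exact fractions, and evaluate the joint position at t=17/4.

Δ: Δ0=-2, Δ1=-1, Δ2=7
row 1: diag=8, rhs=6; c'=1/4, d'=3/4
row 2: denom=6−2·1/4=11/2; d'=(48−2·3/4)/(11/2)=93/11
back: M2=93/11
back: M1=3/4−1/4·93/11=-15/11
M: M0=0, M1=-15/11, M2=93/11, M3=0
seg 0: a=4, c=M0/2=0, d=(M1−M0)/(6·2)=-5/44, b=Δ0−h0·(2M0+M1)/6=-17/11
seg 1: a=0, c=M1/2=-15/22, d=(M2−M1)/(6·2)=9/11, b=Δ1−h1·(2M1+M2)/6=-32/11
seg 2: a=-2, c=M2/2=93/22, d=(M3−M2)/(6·1)=-31/22, b=Δ2−h2·(2M2+M3)/6=46/11
t_q=17/4 → seg 2, τ=1/4; S=-2+46/11·τ+93/22·τ²+-31/22·τ³=-1003/1408

  seg 0: a=4 b=-17/11 c=0 d=-5/44
  seg 1: a=0 b=-32/11 c=-15/22 d=9/11
  seg 2: a=-2 b=46/11 c=93/22 d=-31/22
S(17/4) = -1003/1408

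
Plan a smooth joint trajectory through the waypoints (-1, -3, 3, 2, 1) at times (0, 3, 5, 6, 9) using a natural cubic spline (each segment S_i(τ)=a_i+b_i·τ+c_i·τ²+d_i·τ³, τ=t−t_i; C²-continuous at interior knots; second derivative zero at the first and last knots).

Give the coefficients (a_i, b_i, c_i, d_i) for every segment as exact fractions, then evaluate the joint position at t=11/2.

  seg 0: a=-1 b=-335/146 c=0 d=713/3942
  seg 1: a=-3 b=189/73 c=713/438 d=-623/876
  seg 2: a=3 b=124/219 c=-578/219 d=235/219
  seg 3: a=2 b=-109/73 c=127/219 d=-127/1971
S(11/2) = 4831/1752

Δ: Δ0=-2/3, Δ1=3, Δ2=-1, Δ3=-1/3
row 1: diag=10, rhs=22; c'=1/5, d'=11/5
row 2: denom=6−2·1/5=28/5; d'=(-24−2·11/5)/(28/5)=-71/14
row 3: denom=8−1·5/28=219/28; d'=(4−1·-71/14)/(219/28)=254/219
back: M3=254/219
back: M2=-71/14−5/28·254/219=-1156/219
back: M1=11/5−1/5·-1156/219=713/219
M: M0=0, M1=713/219, M2=-1156/219, M3=254/219, M4=0
seg 0: a=-1, c=M0/2=0, d=(M1−M0)/(6·3)=713/3942, b=Δ0−h0·(2M0+M1)/6=-335/146
seg 1: a=-3, c=M1/2=713/438, d=(M2−M1)/(6·2)=-623/876, b=Δ1−h1·(2M1+M2)/6=189/73
seg 2: a=3, c=M2/2=-578/219, d=(M3−M2)/(6·1)=235/219, b=Δ2−h2·(2M2+M3)/6=124/219
seg 3: a=2, c=M3/2=127/219, d=(M4−M3)/(6·3)=-127/1971, b=Δ3−h3·(2M3+M4)/6=-109/73
t_q=11/2 → seg 2, τ=1/2; S=3+124/219·τ+-578/219·τ²+235/219·τ³=4831/1752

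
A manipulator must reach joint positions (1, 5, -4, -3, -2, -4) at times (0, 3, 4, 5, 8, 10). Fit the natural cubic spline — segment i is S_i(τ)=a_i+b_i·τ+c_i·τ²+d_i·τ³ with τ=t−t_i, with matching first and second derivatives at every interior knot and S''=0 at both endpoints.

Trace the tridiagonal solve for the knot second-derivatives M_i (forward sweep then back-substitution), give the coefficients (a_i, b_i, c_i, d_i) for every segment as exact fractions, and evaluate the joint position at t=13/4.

Δ: Δ0=4/3, Δ1=-9, Δ2=1, Δ3=1/3, Δ4=-1
row 1: diag=8, rhs=-62; c'=1/8, d'=-31/4
row 2: denom=4−1·1/8=31/8; d'=(60−1·-31/4)/(31/8)=542/31
row 3: denom=8−1·8/31=240/31; d'=(-4−1·542/31)/(240/31)=-111/40
row 4: denom=10−3·31/80=707/80; d'=(-8−3·-111/40)/(707/80)=26/707
back: M4=26/707
back: M3=-111/40−31/80·26/707=-1972/707
back: M2=542/31−8/31·-1972/707=12870/707
back: M1=-31/4−1/8·12870/707=-7088/707
M: M0=0, M1=-7088/707, M2=12870/707, M3=-1972/707, M4=26/707, M5=0
seg 0: a=1, c=M0/2=0, d=(M1−M0)/(6·3)=-3544/6363, b=Δ0−h0·(2M0+M1)/6=13460/2121
seg 1: a=5, c=M1/2=-3544/707, d=(M2−M1)/(6·1)=9979/2121, b=Δ1−h1·(2M1+M2)/6=-18436/2121
seg 2: a=-4, c=M2/2=6435/707, d=(M3−M2)/(6·1)=-7421/2121, b=Δ2−h2·(2M2+M3)/6=-9763/2121
seg 3: a=-3, c=M3/2=-986/707, d=(M4−M3)/(6·3)=111/707, b=Δ3−h3·(2M3+M4)/6=6584/2121
seg 4: a=-2, c=M4/2=13/707, d=(M5−M4)/(6·2)=-13/4242, b=Δ4−h4·(2M4+M5)/6=-2173/2121
t_q=13/4 → seg 1, τ=1/4; S=5+-18436/2121·τ+-3544/707·τ²+9979/2121·τ³=117065/45248

  seg 0: a=1 b=13460/2121 c=0 d=-3544/6363
  seg 1: a=5 b=-18436/2121 c=-3544/707 d=9979/2121
  seg 2: a=-4 b=-9763/2121 c=6435/707 d=-7421/2121
  seg 3: a=-3 b=6584/2121 c=-986/707 d=111/707
  seg 4: a=-2 b=-2173/2121 c=13/707 d=-13/4242
S(13/4) = 117065/45248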